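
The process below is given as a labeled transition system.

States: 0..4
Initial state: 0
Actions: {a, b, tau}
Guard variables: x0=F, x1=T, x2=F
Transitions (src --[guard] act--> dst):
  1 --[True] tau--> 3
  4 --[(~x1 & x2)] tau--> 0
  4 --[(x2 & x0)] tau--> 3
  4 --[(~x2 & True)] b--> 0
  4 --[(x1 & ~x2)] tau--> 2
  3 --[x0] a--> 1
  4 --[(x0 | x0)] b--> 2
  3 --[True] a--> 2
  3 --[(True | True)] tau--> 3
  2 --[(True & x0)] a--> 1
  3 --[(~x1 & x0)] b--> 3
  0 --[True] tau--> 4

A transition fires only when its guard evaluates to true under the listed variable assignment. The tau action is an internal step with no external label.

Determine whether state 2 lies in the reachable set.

Guard filter leaves 6 enabled edge(s).
depth 0: {0}
depth 1: {4}  cumulative {0,4}
depth 2: {2}  cumulative {0,2,4}
Reach set: {0,2,4}
trace reaching 2: tau·tau

Answer: REACHABLE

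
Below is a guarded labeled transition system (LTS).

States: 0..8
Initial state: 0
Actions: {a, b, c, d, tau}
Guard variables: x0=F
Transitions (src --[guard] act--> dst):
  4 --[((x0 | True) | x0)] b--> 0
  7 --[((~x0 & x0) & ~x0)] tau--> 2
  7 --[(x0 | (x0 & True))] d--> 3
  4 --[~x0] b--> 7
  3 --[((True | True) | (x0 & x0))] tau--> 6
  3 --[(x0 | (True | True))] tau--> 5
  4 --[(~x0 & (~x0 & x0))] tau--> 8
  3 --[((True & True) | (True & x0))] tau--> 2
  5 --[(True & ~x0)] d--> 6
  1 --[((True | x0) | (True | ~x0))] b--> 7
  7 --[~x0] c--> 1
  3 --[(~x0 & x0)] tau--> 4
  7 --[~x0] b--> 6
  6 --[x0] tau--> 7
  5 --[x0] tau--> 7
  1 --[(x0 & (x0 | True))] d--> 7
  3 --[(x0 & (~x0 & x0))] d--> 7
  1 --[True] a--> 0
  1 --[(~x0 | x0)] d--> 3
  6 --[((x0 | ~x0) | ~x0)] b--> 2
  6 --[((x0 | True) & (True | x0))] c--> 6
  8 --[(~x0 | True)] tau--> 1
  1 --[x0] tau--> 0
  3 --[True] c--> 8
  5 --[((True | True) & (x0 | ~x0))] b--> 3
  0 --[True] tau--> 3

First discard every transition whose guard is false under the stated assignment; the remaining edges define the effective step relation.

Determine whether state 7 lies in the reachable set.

17 transition(s) survive guard evaluation.
L0 = {0}
L1 = {3}  total {0,3}
L2 = {2,5,6,8}  total {0,2,3,5,6,8}
L3 = {1}  total {0,1,2,3,5,6,8}
L4 = {7}  total {0,1,2,3,5,6,7,8}
Reachable = {0,1,2,3,5,6,7,8}
witness 7: tau·c·tau·b

Answer: REACHABLE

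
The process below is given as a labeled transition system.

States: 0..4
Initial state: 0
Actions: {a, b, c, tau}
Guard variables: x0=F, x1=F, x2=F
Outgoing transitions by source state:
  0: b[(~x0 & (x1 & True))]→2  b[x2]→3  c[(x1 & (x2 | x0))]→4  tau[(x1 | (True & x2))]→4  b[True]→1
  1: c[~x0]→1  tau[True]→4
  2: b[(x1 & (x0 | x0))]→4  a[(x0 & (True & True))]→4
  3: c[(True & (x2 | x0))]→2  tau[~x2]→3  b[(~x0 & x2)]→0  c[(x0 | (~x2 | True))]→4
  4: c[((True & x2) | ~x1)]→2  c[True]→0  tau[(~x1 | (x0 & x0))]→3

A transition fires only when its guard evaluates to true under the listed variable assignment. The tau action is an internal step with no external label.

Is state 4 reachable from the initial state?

Answer: REACHABLE

Analysis:
After dropping false guards: 8 live edges.
Layer 0: {0}
Layer 1: {1}  cumulative {0,1}
Layer 2: {4}  cumulative {0,1,4}
Layer 3: {2,3}  cumulative {0,1,2,3,4}
R = {0,1,2,3,4}
trace reaching 4: b·tau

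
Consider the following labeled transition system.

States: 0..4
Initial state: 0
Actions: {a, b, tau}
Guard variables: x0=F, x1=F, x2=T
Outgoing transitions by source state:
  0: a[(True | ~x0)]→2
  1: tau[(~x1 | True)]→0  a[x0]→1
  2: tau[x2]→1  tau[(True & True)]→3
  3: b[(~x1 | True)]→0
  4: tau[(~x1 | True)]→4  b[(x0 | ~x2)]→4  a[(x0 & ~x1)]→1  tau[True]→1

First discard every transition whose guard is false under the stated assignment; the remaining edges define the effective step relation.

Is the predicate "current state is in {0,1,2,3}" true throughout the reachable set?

Safe = {0,1,2,3}
Reach set: {0,1,2,3}
  0: ✓
  1: ✓
  2: ✓
  3: ✓

Answer: INVARIANT HOLDS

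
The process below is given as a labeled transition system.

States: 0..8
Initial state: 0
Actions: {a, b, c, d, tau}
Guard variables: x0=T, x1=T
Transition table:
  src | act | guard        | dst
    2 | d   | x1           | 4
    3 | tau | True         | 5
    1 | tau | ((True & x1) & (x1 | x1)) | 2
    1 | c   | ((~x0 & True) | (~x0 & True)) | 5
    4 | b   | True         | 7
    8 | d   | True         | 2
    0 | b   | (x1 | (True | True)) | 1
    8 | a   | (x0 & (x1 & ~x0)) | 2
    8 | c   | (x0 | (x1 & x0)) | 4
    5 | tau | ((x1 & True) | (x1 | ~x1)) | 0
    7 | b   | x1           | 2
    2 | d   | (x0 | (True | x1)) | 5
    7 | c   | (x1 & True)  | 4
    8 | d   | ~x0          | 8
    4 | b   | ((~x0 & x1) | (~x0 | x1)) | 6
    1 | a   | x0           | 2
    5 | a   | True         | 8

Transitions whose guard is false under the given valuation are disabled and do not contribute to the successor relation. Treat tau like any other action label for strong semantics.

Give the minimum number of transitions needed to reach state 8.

Layered search for 8:
  depth 0: {0}
  depth 1: {1}
  depth 2: {2}
  depth 3: {4,5}
  depth 4: {6,7,8}
depth(8)=4, e.g. b·a·d·a

Answer: 4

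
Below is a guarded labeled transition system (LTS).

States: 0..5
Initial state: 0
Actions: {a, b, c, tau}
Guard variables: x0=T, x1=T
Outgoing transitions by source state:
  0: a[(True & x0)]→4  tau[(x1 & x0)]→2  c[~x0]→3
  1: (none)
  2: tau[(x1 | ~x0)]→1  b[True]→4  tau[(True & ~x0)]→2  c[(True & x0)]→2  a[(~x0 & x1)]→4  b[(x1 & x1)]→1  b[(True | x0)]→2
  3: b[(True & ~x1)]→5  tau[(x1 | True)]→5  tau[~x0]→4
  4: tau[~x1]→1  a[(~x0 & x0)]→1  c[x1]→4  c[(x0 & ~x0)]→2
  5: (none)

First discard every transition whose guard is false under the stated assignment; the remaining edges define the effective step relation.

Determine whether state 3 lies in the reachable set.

9 transition(s) survive guard evaluation.
depth 0: {0}
depth 1: {2,4}  total {0,2,4}
depth 2: {1}  total {0,1,2,4}
Reachable = {0,1,2,4}

Answer: UNREACHABLE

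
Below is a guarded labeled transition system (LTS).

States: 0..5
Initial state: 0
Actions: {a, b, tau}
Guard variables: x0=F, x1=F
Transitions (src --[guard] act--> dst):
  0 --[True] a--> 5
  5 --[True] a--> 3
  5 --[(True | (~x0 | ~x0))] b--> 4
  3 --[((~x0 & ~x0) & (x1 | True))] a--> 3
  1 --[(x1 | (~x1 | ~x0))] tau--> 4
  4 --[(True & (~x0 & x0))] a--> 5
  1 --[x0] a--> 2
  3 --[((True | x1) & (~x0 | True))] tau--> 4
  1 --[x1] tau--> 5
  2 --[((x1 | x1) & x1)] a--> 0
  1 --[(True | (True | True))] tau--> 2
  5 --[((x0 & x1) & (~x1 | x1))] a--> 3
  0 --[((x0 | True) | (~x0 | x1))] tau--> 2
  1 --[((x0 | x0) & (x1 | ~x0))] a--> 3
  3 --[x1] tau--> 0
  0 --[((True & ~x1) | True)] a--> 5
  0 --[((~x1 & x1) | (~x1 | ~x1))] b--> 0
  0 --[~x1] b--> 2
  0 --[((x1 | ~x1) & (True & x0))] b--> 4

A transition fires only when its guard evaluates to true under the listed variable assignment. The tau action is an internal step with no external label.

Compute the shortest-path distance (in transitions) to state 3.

Answer: 2

Analysis:
Breadth-first toward 3:
  Layer 0: {0}
  Layer 1: {2,5}
  Layer 2: {3,4}
3 enters at depth 2; path a·a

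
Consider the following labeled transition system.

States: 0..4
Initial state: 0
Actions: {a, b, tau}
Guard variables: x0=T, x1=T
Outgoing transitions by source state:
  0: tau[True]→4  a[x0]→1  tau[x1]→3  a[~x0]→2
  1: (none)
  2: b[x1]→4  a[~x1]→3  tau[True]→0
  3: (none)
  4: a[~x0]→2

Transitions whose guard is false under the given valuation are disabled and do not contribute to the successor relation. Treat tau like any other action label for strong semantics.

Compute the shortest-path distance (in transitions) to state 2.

Answer: UNREACHABLE

Working:
Breadth-first toward 2:
  Layer 0: {0}
  Layer 1: {1,3,4}
2 never appears.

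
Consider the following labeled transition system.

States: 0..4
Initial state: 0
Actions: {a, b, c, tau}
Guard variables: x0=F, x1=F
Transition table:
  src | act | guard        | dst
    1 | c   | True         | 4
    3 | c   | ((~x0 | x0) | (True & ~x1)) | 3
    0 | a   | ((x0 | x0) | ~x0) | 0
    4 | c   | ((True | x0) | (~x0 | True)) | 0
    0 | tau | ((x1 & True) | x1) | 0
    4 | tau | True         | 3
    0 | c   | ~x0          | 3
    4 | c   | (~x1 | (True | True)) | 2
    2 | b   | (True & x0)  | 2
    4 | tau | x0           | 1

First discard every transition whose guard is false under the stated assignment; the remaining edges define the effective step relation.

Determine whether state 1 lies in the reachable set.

Answer: UNREACHABLE

Trace:
After dropping false guards: 7 live edges.
depth 0: {0}
depth 1: {3}  total {0,3}
R = {0,3}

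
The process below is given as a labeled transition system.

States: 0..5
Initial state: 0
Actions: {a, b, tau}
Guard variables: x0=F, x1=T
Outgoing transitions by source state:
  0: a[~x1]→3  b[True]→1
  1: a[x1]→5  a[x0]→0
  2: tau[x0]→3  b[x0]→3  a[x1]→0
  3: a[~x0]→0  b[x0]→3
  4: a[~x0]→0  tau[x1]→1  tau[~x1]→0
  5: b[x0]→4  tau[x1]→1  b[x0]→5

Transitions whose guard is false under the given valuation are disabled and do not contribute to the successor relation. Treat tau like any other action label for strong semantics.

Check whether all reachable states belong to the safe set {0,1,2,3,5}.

Inv-set: {0,1,2,3,5}
Reach set: {0,1,5}
  0: ok
  1: ok
  5: ok

Answer: INVARIANT HOLDS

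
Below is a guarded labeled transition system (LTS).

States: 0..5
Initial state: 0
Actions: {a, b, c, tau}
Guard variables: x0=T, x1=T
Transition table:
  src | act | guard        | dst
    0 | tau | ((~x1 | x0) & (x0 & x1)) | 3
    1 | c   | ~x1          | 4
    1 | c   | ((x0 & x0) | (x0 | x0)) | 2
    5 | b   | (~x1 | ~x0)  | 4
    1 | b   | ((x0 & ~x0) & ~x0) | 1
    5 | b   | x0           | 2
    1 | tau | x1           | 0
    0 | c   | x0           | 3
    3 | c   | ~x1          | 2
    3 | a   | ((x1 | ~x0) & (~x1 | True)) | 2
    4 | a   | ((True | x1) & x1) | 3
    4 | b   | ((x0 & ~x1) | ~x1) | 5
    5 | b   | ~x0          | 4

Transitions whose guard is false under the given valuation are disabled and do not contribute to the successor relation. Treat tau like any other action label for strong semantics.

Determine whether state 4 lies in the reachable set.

Guard filter leaves 7 enabled edge(s).
depth 0: {0}
depth 1: {3}  total {0,3}
depth 2: {2}  total {0,2,3}
Reachable = {0,2,3}

Answer: UNREACHABLE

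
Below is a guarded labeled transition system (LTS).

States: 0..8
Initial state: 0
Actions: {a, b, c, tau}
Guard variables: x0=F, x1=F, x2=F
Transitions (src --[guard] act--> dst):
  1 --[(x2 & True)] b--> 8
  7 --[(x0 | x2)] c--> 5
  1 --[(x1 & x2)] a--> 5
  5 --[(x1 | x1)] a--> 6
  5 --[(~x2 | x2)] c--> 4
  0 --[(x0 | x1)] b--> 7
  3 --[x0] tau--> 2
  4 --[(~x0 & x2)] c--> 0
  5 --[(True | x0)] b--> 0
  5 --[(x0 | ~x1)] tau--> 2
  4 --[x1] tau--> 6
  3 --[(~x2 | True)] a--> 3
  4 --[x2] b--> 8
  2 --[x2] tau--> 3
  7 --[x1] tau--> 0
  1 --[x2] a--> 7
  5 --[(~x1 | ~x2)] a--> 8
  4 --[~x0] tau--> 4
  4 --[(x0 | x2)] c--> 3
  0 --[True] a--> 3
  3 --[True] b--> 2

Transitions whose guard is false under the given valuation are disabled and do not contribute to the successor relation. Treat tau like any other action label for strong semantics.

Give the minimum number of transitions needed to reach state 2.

BFS to 2:
  Layer 0: {0}
  Layer 1: {3}
  Layer 2: {2}
depth(2)=2, e.g. a·b

Answer: 2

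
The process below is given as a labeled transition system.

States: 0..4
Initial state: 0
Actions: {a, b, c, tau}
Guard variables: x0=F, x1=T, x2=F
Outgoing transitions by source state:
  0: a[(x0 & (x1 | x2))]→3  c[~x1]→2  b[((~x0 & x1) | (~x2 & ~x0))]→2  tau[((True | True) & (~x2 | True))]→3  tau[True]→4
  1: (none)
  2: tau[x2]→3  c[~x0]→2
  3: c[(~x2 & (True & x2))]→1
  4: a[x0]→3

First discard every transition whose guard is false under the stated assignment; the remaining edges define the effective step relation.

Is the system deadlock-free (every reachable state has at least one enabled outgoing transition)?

R = {0,2,3,4}
  0: b→2  tau→3  tau→4  [3 out]
  2: c→2  [1 out]
  3: ∅  [STUCK]
  4: ∅  [STUCK]
Path to 3: tau

Answer: DEADLOCK at state 3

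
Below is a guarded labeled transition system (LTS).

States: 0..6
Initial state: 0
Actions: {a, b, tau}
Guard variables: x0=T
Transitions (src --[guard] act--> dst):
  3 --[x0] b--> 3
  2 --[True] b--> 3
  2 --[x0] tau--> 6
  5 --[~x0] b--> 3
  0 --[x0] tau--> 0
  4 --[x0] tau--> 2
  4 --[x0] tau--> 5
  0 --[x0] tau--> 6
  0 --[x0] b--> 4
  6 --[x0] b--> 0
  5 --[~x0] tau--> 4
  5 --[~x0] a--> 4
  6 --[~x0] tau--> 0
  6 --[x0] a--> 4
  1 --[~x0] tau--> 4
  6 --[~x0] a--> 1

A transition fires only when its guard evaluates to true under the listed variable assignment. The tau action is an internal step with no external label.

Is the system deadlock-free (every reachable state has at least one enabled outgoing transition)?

Answer: DEADLOCK at state 5

Trace:
Reachable = {0,2,3,4,5,6}
  0: b→4  tau→0  tau→6  [3 exit(s)]
  2: b→3  tau→6  [2 exit(s)]
  3: b→3  [1 exit(s)]
  4: tau→2  tau→5  [2 exit(s)]
  5: ∅  [deadlock]
  6: a→4  b→0  [2 exit(s)]
trace reaching 5: b·tau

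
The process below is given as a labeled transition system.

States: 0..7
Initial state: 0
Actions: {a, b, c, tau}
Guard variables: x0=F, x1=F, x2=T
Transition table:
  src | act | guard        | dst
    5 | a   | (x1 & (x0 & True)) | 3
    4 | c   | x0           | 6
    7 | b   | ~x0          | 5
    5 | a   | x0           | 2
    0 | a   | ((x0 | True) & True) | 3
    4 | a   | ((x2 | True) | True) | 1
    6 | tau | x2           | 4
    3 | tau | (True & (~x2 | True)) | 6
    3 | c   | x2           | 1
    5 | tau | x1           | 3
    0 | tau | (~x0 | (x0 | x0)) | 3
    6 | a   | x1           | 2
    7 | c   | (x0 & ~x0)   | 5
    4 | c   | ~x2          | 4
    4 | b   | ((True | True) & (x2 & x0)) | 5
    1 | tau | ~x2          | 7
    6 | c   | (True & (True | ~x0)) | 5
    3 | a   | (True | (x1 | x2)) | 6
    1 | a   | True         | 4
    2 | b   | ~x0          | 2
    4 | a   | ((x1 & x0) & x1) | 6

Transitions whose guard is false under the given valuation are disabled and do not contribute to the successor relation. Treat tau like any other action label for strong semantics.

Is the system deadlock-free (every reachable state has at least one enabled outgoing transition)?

R = {0,1,3,4,5,6}
  0: a→3  tau→3  [2 out]
  1: a→4  [1 out]
  3: a→6  c→1  tau→6  [3 out]
  4: a→1  [1 out]
  5: ∅  [deadlock]
  6: c→5  tau→4  [2 out]
trace reaching 5: a·tau·c

Answer: DEADLOCK at state 5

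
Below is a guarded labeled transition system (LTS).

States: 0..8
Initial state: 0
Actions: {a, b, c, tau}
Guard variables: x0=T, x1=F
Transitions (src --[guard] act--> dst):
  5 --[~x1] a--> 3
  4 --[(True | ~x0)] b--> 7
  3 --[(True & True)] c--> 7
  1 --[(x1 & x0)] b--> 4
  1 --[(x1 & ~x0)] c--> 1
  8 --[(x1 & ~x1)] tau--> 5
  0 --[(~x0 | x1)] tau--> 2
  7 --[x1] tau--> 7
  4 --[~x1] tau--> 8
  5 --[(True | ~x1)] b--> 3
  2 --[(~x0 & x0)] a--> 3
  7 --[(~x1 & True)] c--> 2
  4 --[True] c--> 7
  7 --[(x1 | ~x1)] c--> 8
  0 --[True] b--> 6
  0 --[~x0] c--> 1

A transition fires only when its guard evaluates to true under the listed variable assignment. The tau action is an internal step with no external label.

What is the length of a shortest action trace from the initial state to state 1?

Breadth-first toward 1:
  Layer 0: {0}
  Layer 1: {6}
1 never appears.

Answer: UNREACHABLE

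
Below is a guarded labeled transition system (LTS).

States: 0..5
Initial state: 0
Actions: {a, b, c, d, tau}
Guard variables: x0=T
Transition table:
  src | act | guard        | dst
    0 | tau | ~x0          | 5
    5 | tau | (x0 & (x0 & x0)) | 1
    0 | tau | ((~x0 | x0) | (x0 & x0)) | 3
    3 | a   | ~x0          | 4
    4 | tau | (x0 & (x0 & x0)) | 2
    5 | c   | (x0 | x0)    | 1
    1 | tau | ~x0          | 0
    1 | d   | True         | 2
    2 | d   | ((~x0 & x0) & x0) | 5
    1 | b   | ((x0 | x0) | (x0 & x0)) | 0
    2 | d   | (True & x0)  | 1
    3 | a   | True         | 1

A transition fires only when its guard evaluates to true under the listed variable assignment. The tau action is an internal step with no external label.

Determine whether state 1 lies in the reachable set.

8 transition(s) survive guard evaluation.
L0 = {0}
L1 = {3}  cumulative {0,3}
L2 = {1}  cumulative {0,1,3}
L3 = {2}  cumulative {0,1,2,3}
Reach set: {0,1,2,3}
trace reaching 1: tau·a

Answer: REACHABLE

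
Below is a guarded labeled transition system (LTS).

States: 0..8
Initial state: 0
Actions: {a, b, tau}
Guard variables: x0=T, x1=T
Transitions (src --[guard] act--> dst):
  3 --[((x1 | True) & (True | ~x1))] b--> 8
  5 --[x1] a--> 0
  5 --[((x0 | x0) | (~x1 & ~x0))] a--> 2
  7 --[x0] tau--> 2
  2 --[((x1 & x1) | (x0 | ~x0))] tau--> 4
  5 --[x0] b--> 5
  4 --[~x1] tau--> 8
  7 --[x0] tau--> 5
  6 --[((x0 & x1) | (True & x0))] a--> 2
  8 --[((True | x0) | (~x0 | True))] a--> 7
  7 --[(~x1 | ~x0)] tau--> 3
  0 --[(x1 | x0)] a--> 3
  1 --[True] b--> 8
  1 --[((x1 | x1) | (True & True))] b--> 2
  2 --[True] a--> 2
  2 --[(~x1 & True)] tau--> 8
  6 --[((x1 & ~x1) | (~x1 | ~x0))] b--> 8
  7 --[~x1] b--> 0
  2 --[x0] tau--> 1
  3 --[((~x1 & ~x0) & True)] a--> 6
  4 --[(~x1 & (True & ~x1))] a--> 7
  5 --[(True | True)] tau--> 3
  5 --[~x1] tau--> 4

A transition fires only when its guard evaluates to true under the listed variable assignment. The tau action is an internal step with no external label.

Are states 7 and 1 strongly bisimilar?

Bisimulation quotient by refinement:
  P[0] = {{0,1,2,3,4,5,6,7,8}}
  P[1] = {{0,6,8},{1,3},{2},{4},{5},{7}}
  P[2] = {{0},{1},{2},{3},{4},{5},{6},{7},{8}}
Fixed point at round 3; 9 class(es).
class of 7: {7}; class of 1: {1}

Answer: NOT BISIMILAR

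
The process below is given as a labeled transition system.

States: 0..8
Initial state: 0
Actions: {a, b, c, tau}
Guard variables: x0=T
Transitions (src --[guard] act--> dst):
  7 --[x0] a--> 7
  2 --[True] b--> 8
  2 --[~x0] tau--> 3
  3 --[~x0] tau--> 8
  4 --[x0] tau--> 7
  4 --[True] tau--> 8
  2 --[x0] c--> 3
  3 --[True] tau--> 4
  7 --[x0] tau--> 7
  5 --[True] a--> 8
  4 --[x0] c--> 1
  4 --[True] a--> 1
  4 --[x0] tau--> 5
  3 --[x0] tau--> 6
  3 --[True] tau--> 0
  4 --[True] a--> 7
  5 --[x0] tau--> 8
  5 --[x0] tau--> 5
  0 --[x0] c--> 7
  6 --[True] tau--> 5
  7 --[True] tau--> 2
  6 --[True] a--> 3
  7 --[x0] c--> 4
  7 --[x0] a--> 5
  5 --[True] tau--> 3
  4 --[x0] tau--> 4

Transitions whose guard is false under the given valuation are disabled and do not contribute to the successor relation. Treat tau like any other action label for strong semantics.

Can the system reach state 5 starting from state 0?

Answer: REACHABLE

Trace:
After dropping false guards: 24 live edges.
Layer 0: {0}
Layer 1: {7}  now seen {0,7}
Layer 2: {2,4,5}  now seen {0,2,4,5,7}
Layer 3: {1,3,8}  now seen {0,1,2,3,4,5,7,8}
Layer 4: {6}  now seen {0,1,2,3,4,5,6,7,8}
Reach set: {0,1,2,3,4,5,6,7,8}
Path to 5: c·a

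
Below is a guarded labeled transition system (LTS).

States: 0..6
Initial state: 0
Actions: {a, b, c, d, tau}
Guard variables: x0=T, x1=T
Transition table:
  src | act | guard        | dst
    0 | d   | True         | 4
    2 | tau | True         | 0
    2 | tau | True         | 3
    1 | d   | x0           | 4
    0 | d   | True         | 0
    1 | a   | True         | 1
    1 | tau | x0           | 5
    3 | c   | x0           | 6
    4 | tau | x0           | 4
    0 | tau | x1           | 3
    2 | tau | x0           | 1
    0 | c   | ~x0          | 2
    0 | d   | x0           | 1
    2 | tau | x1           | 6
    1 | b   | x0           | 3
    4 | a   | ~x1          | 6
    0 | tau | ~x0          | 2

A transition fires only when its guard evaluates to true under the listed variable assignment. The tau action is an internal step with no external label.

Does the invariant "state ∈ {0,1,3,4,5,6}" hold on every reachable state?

Answer: INVARIANT HOLDS

Analysis:
Allowed set {0,1,3,4,5,6}
Reachable = {0,1,3,4,5,6}
  0: ✓
  1: ✓
  3: ✓
  4: ✓
  5: ✓
  6: ✓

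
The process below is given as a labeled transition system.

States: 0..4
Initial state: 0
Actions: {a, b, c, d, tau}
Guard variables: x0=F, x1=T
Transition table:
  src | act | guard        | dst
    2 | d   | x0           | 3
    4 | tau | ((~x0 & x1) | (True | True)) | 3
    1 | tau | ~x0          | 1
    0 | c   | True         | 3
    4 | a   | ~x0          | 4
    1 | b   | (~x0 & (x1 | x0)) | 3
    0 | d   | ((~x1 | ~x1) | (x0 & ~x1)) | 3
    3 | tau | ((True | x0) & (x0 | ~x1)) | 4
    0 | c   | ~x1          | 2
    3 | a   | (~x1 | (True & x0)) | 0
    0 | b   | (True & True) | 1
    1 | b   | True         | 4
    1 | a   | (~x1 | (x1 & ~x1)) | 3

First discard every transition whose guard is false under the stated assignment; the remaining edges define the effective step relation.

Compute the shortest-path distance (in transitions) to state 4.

Breadth-first toward 4:
  L0 = {0}
  L1 = {1,3}
  L2 = {4}
4 enters at depth 2; path b·b

Answer: 2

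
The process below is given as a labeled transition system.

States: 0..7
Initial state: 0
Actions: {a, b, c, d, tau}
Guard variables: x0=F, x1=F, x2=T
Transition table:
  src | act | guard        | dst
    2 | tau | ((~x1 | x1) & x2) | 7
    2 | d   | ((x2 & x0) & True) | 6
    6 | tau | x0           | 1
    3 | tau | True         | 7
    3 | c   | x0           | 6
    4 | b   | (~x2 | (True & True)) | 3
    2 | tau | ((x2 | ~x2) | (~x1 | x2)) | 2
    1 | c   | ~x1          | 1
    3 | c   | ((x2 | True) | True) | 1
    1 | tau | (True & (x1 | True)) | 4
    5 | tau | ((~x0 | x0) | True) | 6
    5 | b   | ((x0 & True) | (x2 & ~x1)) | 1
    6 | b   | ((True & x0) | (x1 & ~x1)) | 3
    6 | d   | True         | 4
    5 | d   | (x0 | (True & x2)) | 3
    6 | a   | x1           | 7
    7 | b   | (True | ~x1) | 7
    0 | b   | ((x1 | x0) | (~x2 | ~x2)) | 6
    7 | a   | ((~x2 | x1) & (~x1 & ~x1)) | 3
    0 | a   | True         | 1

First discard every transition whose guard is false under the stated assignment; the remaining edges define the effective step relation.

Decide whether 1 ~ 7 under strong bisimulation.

Answer: NOT BISIMILAR

Working:
Compute ~ classes (split until stable):
  π0 = {{0,1,2,3,4,5,6,7}}
  π1 = {{0},{1,3},{2},{4,7},{5},{6}}
  π2 = {{0},{1,3},{2},{4},{5},{6},{7}}
  π3 = {{0},{1},{2},{3},{4},{5},{6},{7}}
8 equivalence class(es) (converged in 4)
1∈{1}, 7∈{7}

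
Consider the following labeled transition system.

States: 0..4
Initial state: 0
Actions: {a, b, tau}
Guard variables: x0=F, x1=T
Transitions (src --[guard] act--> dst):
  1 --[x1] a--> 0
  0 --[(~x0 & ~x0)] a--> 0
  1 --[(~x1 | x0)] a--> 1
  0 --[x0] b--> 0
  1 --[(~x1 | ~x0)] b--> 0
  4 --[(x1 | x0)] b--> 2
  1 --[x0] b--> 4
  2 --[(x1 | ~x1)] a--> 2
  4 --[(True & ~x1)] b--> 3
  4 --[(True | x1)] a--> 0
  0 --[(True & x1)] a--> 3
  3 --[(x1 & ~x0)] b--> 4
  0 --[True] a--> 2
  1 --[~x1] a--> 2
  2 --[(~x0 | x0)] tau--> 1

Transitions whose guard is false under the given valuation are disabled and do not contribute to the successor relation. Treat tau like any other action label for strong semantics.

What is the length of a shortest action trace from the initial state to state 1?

Answer: 2

Working:
Layered search for 1:
  L0 = {0}
  L1 = {2,3}
  L2 = {1,4}
1 enters at depth 2; path a·tau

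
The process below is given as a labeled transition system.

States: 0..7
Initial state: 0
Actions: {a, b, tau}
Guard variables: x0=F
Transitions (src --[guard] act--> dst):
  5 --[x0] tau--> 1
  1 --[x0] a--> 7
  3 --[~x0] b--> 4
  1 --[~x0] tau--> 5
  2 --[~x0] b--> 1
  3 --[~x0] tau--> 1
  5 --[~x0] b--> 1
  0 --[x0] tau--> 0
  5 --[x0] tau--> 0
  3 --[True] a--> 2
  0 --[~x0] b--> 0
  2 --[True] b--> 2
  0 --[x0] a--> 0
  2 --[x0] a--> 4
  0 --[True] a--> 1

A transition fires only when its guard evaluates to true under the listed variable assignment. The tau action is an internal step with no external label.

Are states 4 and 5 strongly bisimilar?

Refine partition for ~:
  round 0: {{0,1,2,3,4,5,6,7}}
  round 1: {{0},{1},{2,5},{3},{4,6,7}}
  round 2: {{0},{1},{2},{3},{4,6,7},{5}}
6 equivalence class(es) (converged in 3)
4∈{4,6,7}, 5∈{5}

Answer: NOT BISIMILAR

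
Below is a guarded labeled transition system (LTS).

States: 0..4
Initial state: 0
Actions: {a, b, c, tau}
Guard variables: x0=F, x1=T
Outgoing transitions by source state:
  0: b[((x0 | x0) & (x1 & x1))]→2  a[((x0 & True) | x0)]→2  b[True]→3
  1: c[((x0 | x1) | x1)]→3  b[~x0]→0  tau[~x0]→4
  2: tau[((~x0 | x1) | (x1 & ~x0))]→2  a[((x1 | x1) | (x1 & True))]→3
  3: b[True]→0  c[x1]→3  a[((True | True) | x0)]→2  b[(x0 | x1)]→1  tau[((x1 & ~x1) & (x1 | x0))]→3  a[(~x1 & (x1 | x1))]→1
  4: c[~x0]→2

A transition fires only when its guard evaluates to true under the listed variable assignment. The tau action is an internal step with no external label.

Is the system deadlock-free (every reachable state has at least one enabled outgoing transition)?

Reachable = {0,1,2,3,4}
  0: b→3  [1 exit(s)]
  1: b→0  c→3  tau→4  [3 exit(s)]
  2: a→3  tau→2  [2 exit(s)]
  3: a→2  b→0  b→1  c→3  [4 exit(s)]
  4: c→2  [1 exit(s)]

Answer: DEADLOCK-FREE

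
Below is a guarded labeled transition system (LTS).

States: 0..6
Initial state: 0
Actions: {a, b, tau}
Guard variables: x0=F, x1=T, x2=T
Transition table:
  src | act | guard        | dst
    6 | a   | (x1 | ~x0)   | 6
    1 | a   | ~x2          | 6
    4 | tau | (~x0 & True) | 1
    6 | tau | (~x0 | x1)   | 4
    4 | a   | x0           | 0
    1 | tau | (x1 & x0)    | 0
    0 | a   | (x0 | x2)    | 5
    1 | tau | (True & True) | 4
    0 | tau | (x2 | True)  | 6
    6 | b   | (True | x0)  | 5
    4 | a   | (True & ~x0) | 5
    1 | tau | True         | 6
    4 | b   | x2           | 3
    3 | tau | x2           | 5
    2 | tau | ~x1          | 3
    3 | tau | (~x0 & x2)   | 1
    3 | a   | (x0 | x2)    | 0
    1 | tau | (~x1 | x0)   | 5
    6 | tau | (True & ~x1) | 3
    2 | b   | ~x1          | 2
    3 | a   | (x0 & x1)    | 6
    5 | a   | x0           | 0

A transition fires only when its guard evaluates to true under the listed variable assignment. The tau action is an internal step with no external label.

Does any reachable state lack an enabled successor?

Reachable = {0,1,3,4,5,6}
  0: a→5  tau→6  [2 exit(s)]
  1: tau→4  tau→6  [2 exit(s)]
  3: a→0  tau→1  tau→5  [3 exit(s)]
  4: a→5  b→3  tau→1  [3 exit(s)]
  5: ∅  [no exit]
  6: a→6  b→5  tau→4  [3 exit(s)]
Path to 5: a

Answer: DEADLOCK at state 5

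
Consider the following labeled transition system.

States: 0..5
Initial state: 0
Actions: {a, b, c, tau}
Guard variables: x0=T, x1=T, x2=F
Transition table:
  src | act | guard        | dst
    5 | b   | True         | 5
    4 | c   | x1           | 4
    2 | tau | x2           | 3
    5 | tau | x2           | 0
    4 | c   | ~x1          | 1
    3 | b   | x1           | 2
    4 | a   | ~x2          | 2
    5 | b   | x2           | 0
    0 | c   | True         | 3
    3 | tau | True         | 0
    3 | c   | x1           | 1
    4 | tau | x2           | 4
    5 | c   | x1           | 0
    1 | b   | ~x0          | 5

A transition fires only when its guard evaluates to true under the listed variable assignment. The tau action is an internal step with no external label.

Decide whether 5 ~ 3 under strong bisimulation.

Answer: NOT BISIMILAR

Analysis:
Bisimulation quotient by refinement:
  P[0] = {{0,1,2,3,4,5}}
  P[1] = {{0},{1,2},{3},{4},{5}}
Fixed point at round 2; 5 class(es).
class of 5: {5}; class of 3: {3}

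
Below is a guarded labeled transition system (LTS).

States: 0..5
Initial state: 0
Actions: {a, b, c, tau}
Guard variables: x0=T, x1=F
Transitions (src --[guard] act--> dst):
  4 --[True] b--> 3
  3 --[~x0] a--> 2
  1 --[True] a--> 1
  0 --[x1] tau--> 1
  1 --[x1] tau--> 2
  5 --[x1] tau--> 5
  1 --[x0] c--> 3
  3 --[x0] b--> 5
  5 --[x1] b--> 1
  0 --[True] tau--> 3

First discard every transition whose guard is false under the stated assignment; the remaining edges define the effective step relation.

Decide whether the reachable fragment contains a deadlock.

Answer: DEADLOCK at state 5

Working:
Reach set: {0,3,5}
  0: tau→3  [1 out]
  3: b→5  [1 out]
  5: ∅  [STUCK]
Path to 5: tau·b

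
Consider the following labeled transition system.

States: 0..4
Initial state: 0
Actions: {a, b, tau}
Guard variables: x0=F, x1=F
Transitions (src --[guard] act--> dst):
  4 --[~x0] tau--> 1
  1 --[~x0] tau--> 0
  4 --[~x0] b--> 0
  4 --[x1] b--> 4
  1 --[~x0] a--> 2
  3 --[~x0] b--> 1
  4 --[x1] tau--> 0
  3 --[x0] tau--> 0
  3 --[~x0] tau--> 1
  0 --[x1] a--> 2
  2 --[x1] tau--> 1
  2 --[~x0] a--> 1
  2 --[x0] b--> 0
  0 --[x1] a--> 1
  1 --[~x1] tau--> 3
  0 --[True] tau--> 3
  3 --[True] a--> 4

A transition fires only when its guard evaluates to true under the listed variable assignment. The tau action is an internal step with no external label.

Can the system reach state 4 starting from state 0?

Answer: REACHABLE

Trace:
10 transition(s) survive guard evaluation.
depth 0: {0}
depth 1: {3}  now seen {0,3}
depth 2: {1,4}  now seen {0,1,3,4}
depth 3: {2}  now seen {0,1,2,3,4}
Reachable = {0,1,2,3,4}
witness 4: tau·a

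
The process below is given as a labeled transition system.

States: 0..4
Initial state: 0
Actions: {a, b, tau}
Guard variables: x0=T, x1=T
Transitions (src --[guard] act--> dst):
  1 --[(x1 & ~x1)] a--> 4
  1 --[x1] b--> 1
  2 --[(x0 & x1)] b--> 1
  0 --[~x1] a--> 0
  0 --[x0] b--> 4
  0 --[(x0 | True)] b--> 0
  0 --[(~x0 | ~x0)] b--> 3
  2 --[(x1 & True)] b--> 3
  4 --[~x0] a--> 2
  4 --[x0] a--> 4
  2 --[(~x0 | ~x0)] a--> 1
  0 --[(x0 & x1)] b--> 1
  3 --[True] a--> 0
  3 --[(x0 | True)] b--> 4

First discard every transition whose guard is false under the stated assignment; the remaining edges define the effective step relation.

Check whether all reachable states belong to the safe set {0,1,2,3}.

Allowed set {0,1,2,3}
Reach set: {0,1,4}
  0: safe
  1: safe
  4: ✗ unsafe
counterexample path to 4: b

Answer: INVARIANT VIOLATED at state 4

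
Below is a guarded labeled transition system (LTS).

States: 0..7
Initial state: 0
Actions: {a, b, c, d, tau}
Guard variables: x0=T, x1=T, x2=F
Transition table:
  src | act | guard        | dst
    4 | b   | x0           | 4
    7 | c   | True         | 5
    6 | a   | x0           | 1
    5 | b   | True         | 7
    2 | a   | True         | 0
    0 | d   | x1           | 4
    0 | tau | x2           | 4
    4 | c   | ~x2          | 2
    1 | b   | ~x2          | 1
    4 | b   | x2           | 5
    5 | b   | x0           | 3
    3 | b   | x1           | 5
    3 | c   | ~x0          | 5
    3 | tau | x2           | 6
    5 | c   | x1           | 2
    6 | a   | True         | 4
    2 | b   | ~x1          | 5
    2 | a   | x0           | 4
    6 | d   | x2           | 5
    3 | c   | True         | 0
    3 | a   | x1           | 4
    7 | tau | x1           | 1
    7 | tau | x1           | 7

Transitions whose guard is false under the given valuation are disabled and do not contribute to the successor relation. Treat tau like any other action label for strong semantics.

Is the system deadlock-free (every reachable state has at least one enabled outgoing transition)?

Answer: DEADLOCK-FREE

Trace:
Reachable = {0,2,4}
  0: d→4  [1 out]
  2: a→0  a→4  [2 out]
  4: b→4  c→2  [2 out]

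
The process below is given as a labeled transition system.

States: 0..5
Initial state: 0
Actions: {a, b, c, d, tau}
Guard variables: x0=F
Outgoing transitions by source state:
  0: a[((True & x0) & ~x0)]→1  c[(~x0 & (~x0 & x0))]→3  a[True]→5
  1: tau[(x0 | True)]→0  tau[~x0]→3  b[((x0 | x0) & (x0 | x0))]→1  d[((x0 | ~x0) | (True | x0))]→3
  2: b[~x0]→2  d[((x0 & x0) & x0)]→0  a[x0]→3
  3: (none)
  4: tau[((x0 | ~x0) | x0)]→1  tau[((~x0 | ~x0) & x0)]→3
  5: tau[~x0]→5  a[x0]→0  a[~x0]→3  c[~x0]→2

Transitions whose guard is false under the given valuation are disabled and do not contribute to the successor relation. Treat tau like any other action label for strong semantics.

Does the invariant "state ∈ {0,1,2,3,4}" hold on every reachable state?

Safe = {0,1,2,3,4}
Reachable = {0,2,3,5}
  0: ✓
  2: ✓
  3: ✓
  5: ✗ unsafe
reach 5 via a — violates

Answer: INVARIANT VIOLATED at state 5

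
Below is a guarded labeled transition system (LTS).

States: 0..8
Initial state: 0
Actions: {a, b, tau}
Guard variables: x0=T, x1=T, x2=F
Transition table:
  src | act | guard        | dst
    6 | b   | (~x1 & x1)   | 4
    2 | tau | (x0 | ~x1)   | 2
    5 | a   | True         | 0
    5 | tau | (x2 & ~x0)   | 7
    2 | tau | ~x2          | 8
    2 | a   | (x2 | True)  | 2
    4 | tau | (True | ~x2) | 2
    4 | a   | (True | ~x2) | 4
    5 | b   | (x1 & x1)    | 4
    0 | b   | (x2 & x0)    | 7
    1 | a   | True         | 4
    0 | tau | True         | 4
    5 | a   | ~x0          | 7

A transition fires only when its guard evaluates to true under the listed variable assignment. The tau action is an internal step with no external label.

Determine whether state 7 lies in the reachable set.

After dropping false guards: 9 live edges.
Layer 0: {0}
Layer 1: {4}  total {0,4}
Layer 2: {2}  total {0,2,4}
Layer 3: {8}  total {0,2,4,8}
Reachable = {0,2,4,8}

Answer: UNREACHABLE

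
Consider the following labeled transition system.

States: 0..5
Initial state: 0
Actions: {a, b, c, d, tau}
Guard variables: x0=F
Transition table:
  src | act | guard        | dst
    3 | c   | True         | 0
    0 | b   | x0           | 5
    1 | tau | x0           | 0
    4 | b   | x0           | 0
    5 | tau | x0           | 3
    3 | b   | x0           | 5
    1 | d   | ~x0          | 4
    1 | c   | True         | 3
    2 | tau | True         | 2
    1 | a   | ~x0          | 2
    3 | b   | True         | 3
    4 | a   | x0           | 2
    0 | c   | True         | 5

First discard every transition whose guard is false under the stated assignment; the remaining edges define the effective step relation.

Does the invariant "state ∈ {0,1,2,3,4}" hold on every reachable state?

Answer: INVARIANT VIOLATED at state 5

Analysis:
Inv-set: {0,1,2,3,4}
Reach set: {0,5}
  0: ✓
  5: outside
counterexample path to 5: c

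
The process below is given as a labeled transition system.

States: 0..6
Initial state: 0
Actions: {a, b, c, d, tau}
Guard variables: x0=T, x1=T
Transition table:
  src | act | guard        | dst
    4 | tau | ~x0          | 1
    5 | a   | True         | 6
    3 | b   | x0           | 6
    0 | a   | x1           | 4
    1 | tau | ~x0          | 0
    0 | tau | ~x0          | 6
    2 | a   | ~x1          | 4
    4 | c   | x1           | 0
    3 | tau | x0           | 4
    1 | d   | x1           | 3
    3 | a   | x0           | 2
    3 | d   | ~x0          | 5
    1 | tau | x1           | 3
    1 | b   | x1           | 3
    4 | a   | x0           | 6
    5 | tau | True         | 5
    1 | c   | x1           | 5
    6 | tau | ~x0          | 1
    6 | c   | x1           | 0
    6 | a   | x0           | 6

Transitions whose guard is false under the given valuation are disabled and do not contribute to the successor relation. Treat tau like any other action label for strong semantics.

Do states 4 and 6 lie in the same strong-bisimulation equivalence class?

Compute ~ classes (split until stable):
  round 0: {{0,1,2,3,4,5,6}}
  round 1: {{0},{1},{2},{3},{4,6},{5}}
6 equivalence class(es) (converged in 2)
class of 4: {4,6}; class of 6: {4,6}

Answer: BISIMILAR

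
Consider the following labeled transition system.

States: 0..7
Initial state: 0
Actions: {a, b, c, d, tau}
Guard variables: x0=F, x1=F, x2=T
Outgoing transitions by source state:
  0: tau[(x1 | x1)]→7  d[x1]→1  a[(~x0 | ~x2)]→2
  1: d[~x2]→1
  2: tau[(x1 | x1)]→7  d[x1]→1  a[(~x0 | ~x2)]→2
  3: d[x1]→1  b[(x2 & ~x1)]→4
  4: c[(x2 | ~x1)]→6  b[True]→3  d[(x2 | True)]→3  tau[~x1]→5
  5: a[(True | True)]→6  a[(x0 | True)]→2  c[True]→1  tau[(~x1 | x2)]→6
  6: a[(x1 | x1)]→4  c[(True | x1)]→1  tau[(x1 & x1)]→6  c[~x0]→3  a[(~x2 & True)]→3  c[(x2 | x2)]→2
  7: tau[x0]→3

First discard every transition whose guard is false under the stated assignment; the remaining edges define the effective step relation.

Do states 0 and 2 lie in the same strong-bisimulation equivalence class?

Answer: BISIMILAR

Analysis:
Bisimulation quotient by refinement:
  π0 = {{0,1,2,3,4,5,6,7}}
  π1 = {{0,2},{1,7},{3},{4},{5},{6}}
Fixed point at round 2; 6 class(es).
class of 0: {0,2}; class of 2: {0,2}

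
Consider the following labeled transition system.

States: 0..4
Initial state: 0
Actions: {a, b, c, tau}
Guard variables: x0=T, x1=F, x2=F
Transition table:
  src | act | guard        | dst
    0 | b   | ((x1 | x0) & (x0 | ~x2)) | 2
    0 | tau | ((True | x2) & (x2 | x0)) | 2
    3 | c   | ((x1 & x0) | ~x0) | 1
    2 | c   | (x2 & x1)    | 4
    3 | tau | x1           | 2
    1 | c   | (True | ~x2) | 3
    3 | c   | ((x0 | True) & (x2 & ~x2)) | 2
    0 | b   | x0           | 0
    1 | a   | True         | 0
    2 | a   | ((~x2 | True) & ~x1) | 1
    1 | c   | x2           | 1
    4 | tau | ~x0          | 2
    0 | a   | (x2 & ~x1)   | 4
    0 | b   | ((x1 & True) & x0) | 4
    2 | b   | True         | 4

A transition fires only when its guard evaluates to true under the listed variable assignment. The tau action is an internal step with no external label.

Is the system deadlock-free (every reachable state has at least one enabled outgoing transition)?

Answer: DEADLOCK at state 3

Analysis:
R = {0,1,2,3,4}
  0: b→0  b→2  tau→2  [deg 3]
  1: a→0  c→3  [deg 2]
  2: a→1  b→4  [deg 2]
  3: ∅  [no exit]
  4: ∅  [no exit]
witness 3: b·a·c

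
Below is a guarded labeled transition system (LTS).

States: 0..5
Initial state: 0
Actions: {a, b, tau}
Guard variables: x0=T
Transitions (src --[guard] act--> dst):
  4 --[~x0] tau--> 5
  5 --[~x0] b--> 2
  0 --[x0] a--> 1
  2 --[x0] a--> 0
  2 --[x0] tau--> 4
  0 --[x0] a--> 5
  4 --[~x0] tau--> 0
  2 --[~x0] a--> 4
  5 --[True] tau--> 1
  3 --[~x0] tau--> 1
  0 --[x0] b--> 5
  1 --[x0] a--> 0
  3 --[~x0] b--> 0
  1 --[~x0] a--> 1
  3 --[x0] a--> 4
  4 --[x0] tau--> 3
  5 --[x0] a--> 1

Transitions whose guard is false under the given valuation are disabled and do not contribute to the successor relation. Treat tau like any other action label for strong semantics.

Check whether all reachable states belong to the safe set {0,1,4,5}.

Answer: INVARIANT HOLDS

Trace:
Allowed set {0,1,4,5}
Reachable = {0,1,5}
  0: ok
  1: ok
  5: ok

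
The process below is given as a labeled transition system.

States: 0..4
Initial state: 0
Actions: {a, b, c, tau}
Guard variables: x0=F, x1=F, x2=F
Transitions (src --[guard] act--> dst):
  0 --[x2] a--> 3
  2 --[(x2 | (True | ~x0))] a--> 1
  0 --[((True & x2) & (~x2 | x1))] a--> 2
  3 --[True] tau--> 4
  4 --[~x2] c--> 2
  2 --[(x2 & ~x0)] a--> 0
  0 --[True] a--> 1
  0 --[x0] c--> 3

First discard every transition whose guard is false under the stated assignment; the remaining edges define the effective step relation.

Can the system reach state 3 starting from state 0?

Answer: UNREACHABLE

Analysis:
4 transition(s) survive guard evaluation.
depth 0: {0}
depth 1: {1}  total {0,1}
Reach set: {0,1}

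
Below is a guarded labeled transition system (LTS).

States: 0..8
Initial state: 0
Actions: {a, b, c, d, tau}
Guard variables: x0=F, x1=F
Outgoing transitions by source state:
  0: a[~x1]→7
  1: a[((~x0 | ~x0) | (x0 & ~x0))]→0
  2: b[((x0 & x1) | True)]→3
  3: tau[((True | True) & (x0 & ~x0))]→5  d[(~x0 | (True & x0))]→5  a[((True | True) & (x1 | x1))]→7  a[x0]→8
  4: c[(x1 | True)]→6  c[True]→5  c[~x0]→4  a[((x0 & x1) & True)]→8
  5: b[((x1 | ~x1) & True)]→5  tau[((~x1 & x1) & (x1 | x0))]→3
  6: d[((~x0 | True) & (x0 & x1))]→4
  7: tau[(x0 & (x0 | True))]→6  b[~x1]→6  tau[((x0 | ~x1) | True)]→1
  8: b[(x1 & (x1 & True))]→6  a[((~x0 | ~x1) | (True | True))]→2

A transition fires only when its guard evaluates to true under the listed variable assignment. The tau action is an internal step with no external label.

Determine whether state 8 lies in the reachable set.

After dropping false guards: 11 live edges.
depth 0: {0}
depth 1: {7}  cumulative {0,7}
depth 2: {1,6}  cumulative {0,1,6,7}
Reachable = {0,1,6,7}

Answer: UNREACHABLE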